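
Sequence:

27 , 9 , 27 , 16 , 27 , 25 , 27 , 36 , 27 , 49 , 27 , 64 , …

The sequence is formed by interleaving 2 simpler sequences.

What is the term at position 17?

27

The terms cycle through 2 interleaved subsequences.
Track A = 27, 27, 27, 27, 27, 27: always 27.
Track B = 9, 16, 25, 36, 49, 64: perfect squares starting at 3².
The 17th slot belongs to track A; its 9th term is 27.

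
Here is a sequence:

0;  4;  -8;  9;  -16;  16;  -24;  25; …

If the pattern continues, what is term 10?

Taking every 2nd term gives 2 separate tracks.
Subsequence A is 0, -8, -16, -24, which is linear: a_n = 8 − 8·n.
Subsequence B is 4, 9, 16, 25, which is perfect squares starting at 2².
Term 10 comes from subsequence B (its 5th entry): 36.

36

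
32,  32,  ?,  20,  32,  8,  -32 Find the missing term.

The terms cycle through 2 interleaved subsequences.
Stream A = 32, ?, 32, -32: oscillating between 32 and -32.
Stream B = 32, 20, 8: arithmetic with common difference −12.
So the missing entry in stream A is -32.

-32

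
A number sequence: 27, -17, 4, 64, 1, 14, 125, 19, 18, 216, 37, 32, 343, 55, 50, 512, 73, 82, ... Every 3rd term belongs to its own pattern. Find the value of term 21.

Split by position mod 3 into 3 tracks.
Track A = 27, 64, 125, 216, 343, 512: consecutive cubes n³ from n = 3.
Track B = -17, 1, 19, 37, 55, 73: arithmetic, step +18.
Track C = 4, 14, 18, 32, 50, 82: Fibonacci-style (each term is the sum of the two before it).
The 21st slot belongs to track C; its 7th term is 132.

132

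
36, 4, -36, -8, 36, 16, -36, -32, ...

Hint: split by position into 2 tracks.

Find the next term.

36

Positions 1, 3, 5, … form one subsequence and positions 2, 4, 6, … form another.
Track A: 36, -36, 36, -36. Oscillating between 36 and -36.
Track B: 4, -8, 16, -32. Multiplying by -2 each time.
The 9th slot belongs to track A; its 5th term is 36.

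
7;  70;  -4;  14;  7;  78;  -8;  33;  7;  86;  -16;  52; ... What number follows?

7

Split by position mod 4 into 4 tracks.
Track A = 7, 7, 7: always 7.
Track B = 70, 78, 86: arithmetic with common difference +8.
Track C = -4, -8, -16: multiplying by 2 each time.
Track D = 14, 33, 52: arithmetic, step +19.
Position 13 → track A, term 4 = 7.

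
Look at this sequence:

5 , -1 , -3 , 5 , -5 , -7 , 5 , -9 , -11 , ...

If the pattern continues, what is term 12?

Positions follow the repeating pattern ABB; grouping by letter gives 2 tracks.
Track A = 5, 5, 5: always 5.
Track B = -1, -3, -5, -7, -9, -11: arithmetic with common difference −2.
Term 12 comes from track B (its 8th entry): -15.

-15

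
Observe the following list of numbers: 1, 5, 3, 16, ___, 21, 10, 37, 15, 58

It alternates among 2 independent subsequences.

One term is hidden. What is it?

Positions 1, 3, 5, … form one subsequence and positions 2, 4, 6, … form another.
Stream A: 1, 3, ?, 10, 15 (triangular numbers n(n+1)/2 for n = 1, 2, …).
Stream B: 5, 16, 21, 37, 58 (Fibonacci-style (each term is the sum of the two before it)).
The gap is stream A's term 3; the rule gives 6.

6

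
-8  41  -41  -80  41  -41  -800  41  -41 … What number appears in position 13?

Reading positions in blocks of 3 reveals the pattern ABB — 2 tracks woven together.
Track A: -8, -80, -800. A geometric progression (common ratio 10).
Track B: 41, -41, 41, -41, 41, -41. The oscillation 41·(−1)^(n+1).
Position 13 falls in track A as its term 5, giving -80000.

-80000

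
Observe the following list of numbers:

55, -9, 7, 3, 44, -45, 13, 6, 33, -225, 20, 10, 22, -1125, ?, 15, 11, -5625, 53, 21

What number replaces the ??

Split by position mod 4 into 4 tracks.
Track A: 55, 44, 33, 22, 11 — arithmetic, step −11.
Track B: -9, -45, -225, -1125, -5625 — a geometric progression (common ratio 5).
Track C: 7, 13, 20, ?, 53 — a Fibonacci-like recurrence a_n = a_{n-1} + a_{n-2}.
Track D: 3, 6, 10, 15, 21 — the triangular numbers T_2, T_3, ….
The gap is track C's term 4; the rule gives 33.

33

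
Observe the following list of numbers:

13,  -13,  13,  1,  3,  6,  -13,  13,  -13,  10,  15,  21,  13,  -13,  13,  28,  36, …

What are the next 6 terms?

The slot pattern repeats as AAABBB (period 6), so there are 2 interleaved tracks.
Subsequence A: 13, -13, 13, -13, 13, -13, 13, -13, 13 (the oscillation 13·(−1)^(n+1)).
Subsequence B: 1, 3, 6, 10, 15, 21, 28, 36 (the triangular numbers T_1, T_2, …).
Position 18 → subsequence B, term 9 = 45.
Position 19 → subsequence A, term 10 = -13.
Position 20 falls in subsequence A as its term 11, giving 13.
The 21st slot belongs to subsequence A; its 12th term is -13.
Position 22 → subsequence B, term 10 = 55.
The 23rd slot belongs to subsequence B; its 11th term is 66.

45, -13, 13, -13, 55, 66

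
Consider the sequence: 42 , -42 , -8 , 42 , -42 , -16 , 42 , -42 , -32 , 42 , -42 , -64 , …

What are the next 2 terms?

Reading positions in blocks of 3 reveals the pattern AAB — 2 tracks woven together.
Stream A = 42, -42, 42, -42, 42, -42, 42, -42: alternating ±42.
Stream B = -8, -16, -32, -64: a geometric progression (common ratio 2).
Term 13 comes from stream A (its 9th entry): 42.
Term 14 comes from stream A (its 10th entry): -42.

42, -42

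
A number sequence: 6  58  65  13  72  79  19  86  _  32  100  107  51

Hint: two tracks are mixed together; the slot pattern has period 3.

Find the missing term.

93

Reading positions in blocks of 3 reveals the pattern ABB — 2 tracks woven together.
Stream A is 6, 13, 19, 32, 51, which is each term equals the sum of the previous two.
Stream B is 58, 65, 72, 79, 86, ?, 100, 107, which is arithmetic, step +7.
Stream B's pattern makes the blank 93.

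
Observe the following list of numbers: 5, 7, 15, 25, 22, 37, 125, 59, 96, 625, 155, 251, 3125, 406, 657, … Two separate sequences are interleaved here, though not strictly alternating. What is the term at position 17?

Reading positions in blocks of 3 reveals the pattern ABB — 2 tracks woven together.
Track A is 5, 25, 125, 625, 3125, which is powers 5^1, 5^2, 5^3, ….
Track B is 7, 15, 22, 37, 59, 96, 155, 251, 406, 657, which is Fibonacci-style (each term is the sum of the two before it).
Position 17 falls in track B as its term 11, giving 1063.

1063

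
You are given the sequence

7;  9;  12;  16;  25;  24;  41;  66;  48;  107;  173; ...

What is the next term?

Positions follow the repeating pattern AAB; grouping by letter gives 2 tracks.
Track A = 7, 9, 16, 25, 41, 66, 107, 173: each term equals the sum of the previous two.
Track B = 12, 24, 48: multiplying by 2 each time.
Term 12 comes from track B (its 4th entry): 96.

96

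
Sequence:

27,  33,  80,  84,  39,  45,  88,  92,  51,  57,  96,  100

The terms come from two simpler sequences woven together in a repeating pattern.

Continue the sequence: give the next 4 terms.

63, 69, 104, 108

Positions follow the repeating pattern AABB; grouping by letter gives 2 tracks.
Track A: 27, 33, 39, 45, 51, 57. Arithmetic with common difference +6.
Track B: 80, 84, 88, 92, 96, 100. Linear: a_n = 76 + 4·n.
The 13th slot belongs to track A; its 7th term is 63.
Position 14 → track A, term 8 = 69.
Position 15 falls in track B as its term 7, giving 104.
The 16th slot belongs to track B; its 8th term is 108.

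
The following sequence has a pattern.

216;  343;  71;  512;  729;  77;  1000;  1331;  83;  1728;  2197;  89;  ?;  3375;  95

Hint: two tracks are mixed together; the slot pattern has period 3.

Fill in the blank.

2744

Positions follow the repeating pattern AAB; grouping by letter gives 2 tracks.
Stream A: 216, 343, 512, 729, 1000, 1331, 1728, 2197, ?, 3375 — perfect cubes starting at 6³.
Stream B: 71, 77, 83, 89, 95 — adding 6 each time.
Filling stream A at index 9 by its rule yields 2744.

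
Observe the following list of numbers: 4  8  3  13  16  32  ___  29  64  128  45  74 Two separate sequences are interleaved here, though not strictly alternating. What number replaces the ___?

The slot pattern repeats as AABB (period 4), so there are 2 interleaved tracks.
Track A is 4, 8, 16, 32, 64, 128, which is powers of 2.
Track B is 3, 13, ?, 29, 45, 74, which is Fibonacci-style (each term is the sum of the two before it).
Track B's pattern makes the blank 16.

16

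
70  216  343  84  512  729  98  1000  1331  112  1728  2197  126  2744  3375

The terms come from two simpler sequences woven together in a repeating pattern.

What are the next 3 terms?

The slot pattern repeats as ABB (period 3), so there are 2 interleaved tracks.
Stream A = 70, 84, 98, 112, 126: arithmetic with common difference +14.
Stream B = 216, 343, 512, 729, 1000, 1331, 1728, 2197, 2744, 3375: the cubes 6³, 7³, 8³, ….
Position 16 falls in stream A as its term 6, giving 140.
Position 17 falls in stream B as its term 11, giving 4096.
Position 18 → stream B, term 12 = 4913.

140, 4096, 4913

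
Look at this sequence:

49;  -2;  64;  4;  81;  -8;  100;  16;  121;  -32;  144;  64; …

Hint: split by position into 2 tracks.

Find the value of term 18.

Positions 1, 3, 5, … form one subsequence and positions 2, 4, 6, … form another.
Track A: 49, 64, 81, 100, 121, 144. Consecutive squares n² from n = 7.
Track B: -2, 4, -8, 16, -32, 64. A geometric progression (common ratio -2).
Position 18 falls in track B as its term 9, giving -512.

-512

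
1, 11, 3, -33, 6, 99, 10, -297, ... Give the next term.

15

Split by position mod 2 into 2 tracks.
Track A: 1, 3, 6, 10 (triangular numbers n(n+1)/2 for n = 1, 2, …).
Track B: 11, -33, 99, -297 (a geometric progression (common ratio -3)).
Position 9 → track A, term 5 = 15.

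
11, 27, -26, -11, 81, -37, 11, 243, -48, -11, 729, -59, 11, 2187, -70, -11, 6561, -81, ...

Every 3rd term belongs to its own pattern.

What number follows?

11

The terms cycle through 3 interleaved subsequences.
Stream A: 11, -11, 11, -11, 11, -11 (alternating ±11).
Stream B: 27, 81, 243, 729, 2187, 6561 (powers of 3).
Stream C: -26, -37, -48, -59, -70, -81 (subtracting 11 each time).
The 19th slot belongs to stream A; its 7th term is 11.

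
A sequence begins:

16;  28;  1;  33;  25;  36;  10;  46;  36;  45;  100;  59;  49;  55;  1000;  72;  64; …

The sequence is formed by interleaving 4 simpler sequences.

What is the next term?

66

Split by position mod 4: positions 1, 5, 9, … form one track, and each other residue class forms its own.
Track A: 16, 25, 36, 49, 64 — perfect squares starting at 4².
Track B: 28, 36, 45, 55 — triangular numbers starting at T_7.
Track C: 1, 10, 100, 1000 — geometric with ratio 10.
Track D: 33, 46, 59, 72 — arithmetic with common difference +13.
The 18th slot belongs to track B; its 5th term is 66.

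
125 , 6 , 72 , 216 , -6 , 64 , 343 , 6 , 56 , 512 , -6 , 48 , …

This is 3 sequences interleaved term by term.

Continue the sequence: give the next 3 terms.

Taking every 3rd term gives 3 separate tracks.
Stream A is 125, 216, 343, 512, which is consecutive cubes n³ from n = 5.
Stream B is 6, -6, 6, -6, which is oscillating between 6 and -6.
Stream C is 72, 64, 56, 48, which is subtracting 8 each time.
Position 13 falls in stream A as its term 5, giving 729.
Position 14 → stream B, term 5 = 6.
The 15th slot belongs to stream C; its 5th term is 40.

729, 6, 40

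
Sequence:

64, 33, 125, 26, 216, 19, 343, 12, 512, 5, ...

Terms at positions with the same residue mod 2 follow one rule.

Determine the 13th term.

1000

Odd-indexed and even-indexed terms follow separate rules.
Track A = 64, 125, 216, 343, 512: consecutive cubes n³ from n = 4.
Track B = 33, 26, 19, 12, 5: arithmetic, step −7.
Term 13 comes from track A (its 7th entry): 1000.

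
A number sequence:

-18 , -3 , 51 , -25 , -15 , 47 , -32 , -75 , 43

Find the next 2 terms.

Read the sequence 3 terms at a time; column i is its own pattern.
Track A: -18, -25, -32. Subtracting 7 each time.
Track B: -3, -15, -75. A geometric progression (common ratio 5).
Track C: 51, 47, 43. Linear: a_n = 55 − 4·n.
Position 10 → track A, term 4 = -39.
Position 11 falls in track B as its term 4, giving -375.

-39, -375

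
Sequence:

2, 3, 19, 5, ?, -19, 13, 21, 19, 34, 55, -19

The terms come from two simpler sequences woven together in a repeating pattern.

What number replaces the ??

8

Reading positions in blocks of 3 reveals the pattern AAB — 2 tracks woven together.
Track A: 2, 3, 5, ?, 13, 21, 34, 55. Fibonacci-style (each term is the sum of the two before it).
Track B: 19, -19, 19, -19. The oscillation 19·(−1)^(n+1).
Filling track A at index 4 by its rule yields 8.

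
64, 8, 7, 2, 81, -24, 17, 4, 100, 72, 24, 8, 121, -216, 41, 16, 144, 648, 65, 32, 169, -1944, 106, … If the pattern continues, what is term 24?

64

Split by position mod 4: positions 1, 5, 9, … form one track, and each other residue class forms its own.
Track A: 64, 81, 100, 121, 144, 169 (consecutive squares n² from n = 8).
Track B: 8, -24, 72, -216, 648, -1944 (geometric, ×-3 each step).
Track C: 7, 17, 24, 41, 65, 106 (Fibonacci-style (each term is the sum of the two before it)).
Track D: 2, 4, 8, 16, 32 (successive powers of 2).
Position 24 → track D, term 6 = 64.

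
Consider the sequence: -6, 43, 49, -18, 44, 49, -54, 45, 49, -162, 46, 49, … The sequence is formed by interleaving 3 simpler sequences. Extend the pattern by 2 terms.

Split by position mod 3: positions 1, 4, 7, … form one track, and each other residue class forms its own.
Track A is -6, -18, -54, -162, which is a geometric progression (common ratio 3).
Track B is 43, 44, 45, 46, which is adding 1 each time.
Track C is 49, 49, 49, 49, which is always 49.
Term 13 comes from track A (its 5th entry): -486.
Position 14 falls in track B as its term 5, giving 47.

-486, 47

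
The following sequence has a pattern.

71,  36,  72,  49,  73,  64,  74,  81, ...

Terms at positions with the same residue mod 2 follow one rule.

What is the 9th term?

75

Positions 1, 3, 5, … form one subsequence and positions 2, 4, 6, … form another.
Stream A: 71, 72, 73, 74 (adding 1 each time).
Stream B: 36, 49, 64, 81 (perfect squares starting at 6²).
Position 9 → stream A, term 5 = 75.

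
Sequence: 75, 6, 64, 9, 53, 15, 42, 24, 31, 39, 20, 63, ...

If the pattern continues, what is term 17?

-13

Positions 1, 3, 5, … form one subsequence and positions 2, 4, 6, … form another.
Track A is 75, 64, 53, 42, 31, 20, which is arithmetic with common difference −11.
Track B is 6, 9, 15, 24, 39, 63, which is a Fibonacci-like recurrence a_n = a_{n-1} + a_{n-2}.
Position 17 → track A, term 9 = -13.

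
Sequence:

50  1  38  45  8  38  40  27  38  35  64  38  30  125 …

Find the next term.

38

Taking every 3rd term gives 3 separate tracks.
Track A = 50, 45, 40, 35, 30: subtracting 5 each time.
Track B = 1, 8, 27, 64, 125: the cubes 1³, 2³, 3³, ….
Track C = 38, 38, 38, 38: the constant sequence 38.
The 15th slot belongs to track C; its 5th term is 38.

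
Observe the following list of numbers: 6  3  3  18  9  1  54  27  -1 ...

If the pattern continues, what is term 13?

Split by position mod 3: positions 1, 4, 7, … form one track, and each other residue class forms its own.
Track A: 6, 18, 54 (a geometric progression (common ratio 3)).
Track B: 3, 9, 27 (successive powers of 3).
Track C: 3, 1, -1 (arithmetic with common difference −2).
Position 13 → track A, term 5 = 486.

486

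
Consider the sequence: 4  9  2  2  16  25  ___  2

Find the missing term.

Positions follow the repeating pattern AABB; grouping by letter gives 2 tracks.
Subsequence A: 4, 9, 16, 25. Consecutive squares n² from n = 2.
Subsequence B: 2, 2, ?, 2. Constant 2.
The gap is subsequence B's term 3; the rule gives 2.

2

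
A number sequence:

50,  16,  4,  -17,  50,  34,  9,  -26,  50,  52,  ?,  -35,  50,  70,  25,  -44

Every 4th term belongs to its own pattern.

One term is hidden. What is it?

16

Read the sequence 4 terms at a time; column i is its own pattern.
Track A = 50, 50, 50, 50: the constant sequence 50.
Track B = 16, 34, 52, 70: linear: a_n = -2 + 18·n.
Track C = 4, 9, ?, 25: consecutive squares n² from n = 2.
Track D = -17, -26, -35, -44: linear: a_n = -8 − 9·n.
The gap is track C's term 3; the rule gives 16.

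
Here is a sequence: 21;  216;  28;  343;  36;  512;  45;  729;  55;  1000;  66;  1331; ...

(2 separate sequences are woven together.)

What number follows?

Taking every 2nd term gives 2 separate tracks.
Track A: 21, 28, 36, 45, 55, 66. Triangular numbers starting at T_6.
Track B: 216, 343, 512, 729, 1000, 1331. Consecutive cubes n³ from n = 6.
Term 13 comes from track A (its 7th entry): 78.

78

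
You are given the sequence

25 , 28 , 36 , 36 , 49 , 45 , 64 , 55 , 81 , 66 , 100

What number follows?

78

Odd-indexed and even-indexed terms follow separate rules.
Subsequence A is 25, 36, 49, 64, 81, 100, which is perfect squares starting at 5².
Subsequence B is 28, 36, 45, 55, 66, which is triangular numbers starting at T_7.
Position 12 → subsequence B, term 6 = 78.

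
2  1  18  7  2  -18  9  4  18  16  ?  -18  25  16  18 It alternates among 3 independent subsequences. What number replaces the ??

Taking every 3rd term gives 3 separate tracks.
Stream A: 2, 7, 9, 16, 25 — Fibonacci-style (each term is the sum of the two before it).
Stream B: 1, 2, 4, ?, 16 — powers 2^0, 2^1, 2^2, ….
Stream C: 18, -18, 18, -18, 18 — oscillating between 18 and -18.
Filling stream B at index 4 by its rule yields 8.

8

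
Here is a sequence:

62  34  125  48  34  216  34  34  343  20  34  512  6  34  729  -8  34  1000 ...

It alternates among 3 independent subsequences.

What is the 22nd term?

-36

Taking every 3rd term gives 3 separate tracks.
Subsequence A: 62, 48, 34, 20, 6, -8. Arithmetic with common difference −14.
Subsequence B: 34, 34, 34, 34, 34, 34. Always 34.
Subsequence C: 125, 216, 343, 512, 729, 1000. The cubes 5³, 6³, 7³, ….
Position 22 → subsequence A, term 8 = -36.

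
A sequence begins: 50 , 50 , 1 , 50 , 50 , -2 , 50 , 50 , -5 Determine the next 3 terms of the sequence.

Reading positions in blocks of 3 reveals the pattern AAB — 2 tracks woven together.
Stream A = 50, 50, 50, 50, 50, 50: the constant sequence 50.
Stream B = 1, -2, -5: arithmetic, step −3.
The 10th slot belongs to stream A; its 7th term is 50.
The 11th slot belongs to stream A; its 8th term is 50.
Term 12 comes from stream B (its 4th entry): -8.

50, 50, -8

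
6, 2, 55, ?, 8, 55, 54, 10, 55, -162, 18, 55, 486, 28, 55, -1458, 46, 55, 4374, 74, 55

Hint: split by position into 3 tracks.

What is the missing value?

-18

Split by position mod 3 into 3 tracks.
Track A is 6, ?, 54, -162, 486, -1458, 4374, which is multiplying by -3 each time.
Track B is 2, 8, 10, 18, 28, 46, 74, which is each term equals the sum of the previous two.
Track C is 55, 55, 55, 55, 55, 55, 55, which is always 55.
The gap is track A's term 2; the rule gives -18.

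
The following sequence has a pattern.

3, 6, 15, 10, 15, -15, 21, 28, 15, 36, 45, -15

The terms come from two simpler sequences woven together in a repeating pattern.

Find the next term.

55

The slot pattern repeats as AAB (period 3), so there are 2 interleaved tracks.
Subsequence A = 3, 6, 10, 15, 21, 28, 36, 45: triangular numbers n(n+1)/2 for n = 2, 3, ….
Subsequence B = 15, -15, 15, -15: oscillating between 15 and -15.
Position 13 → subsequence A, term 9 = 55.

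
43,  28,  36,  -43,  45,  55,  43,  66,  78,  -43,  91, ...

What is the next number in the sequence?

The slot pattern repeats as ABB (period 3), so there are 2 interleaved tracks.
Subsequence A = 43, -43, 43, -43: alternating ±43.
Subsequence B = 28, 36, 45, 55, 66, 78, 91: triangular numbers n(n+1)/2 for n = 7, 8, ….
Position 12 falls in subsequence B as its term 8, giving 105.

105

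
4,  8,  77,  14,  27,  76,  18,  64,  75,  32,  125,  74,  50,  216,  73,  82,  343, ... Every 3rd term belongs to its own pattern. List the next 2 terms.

72, 132

Taking every 3rd term gives 3 separate tracks.
Track A is 4, 14, 18, 32, 50, 82, which is Fibonacci-style (each term is the sum of the two before it).
Track B is 8, 27, 64, 125, 216, 343, which is consecutive cubes n³ from n = 2.
Track C is 77, 76, 75, 74, 73, which is arithmetic, step −1.
The 18th slot belongs to track C; its 6th term is 72.
The 19th slot belongs to track A; its 7th term is 132.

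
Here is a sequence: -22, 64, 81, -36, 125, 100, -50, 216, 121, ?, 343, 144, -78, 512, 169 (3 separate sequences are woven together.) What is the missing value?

-64

The terms cycle through 3 interleaved subsequences.
Subsequence A: -22, -36, -50, ?, -78 — arithmetic, step −14.
Subsequence B: 64, 125, 216, 343, 512 — consecutive cubes n³ from n = 4.
Subsequence C: 81, 100, 121, 144, 169 — consecutive squares n² from n = 9.
The gap is subsequence A's term 4; the rule gives -64.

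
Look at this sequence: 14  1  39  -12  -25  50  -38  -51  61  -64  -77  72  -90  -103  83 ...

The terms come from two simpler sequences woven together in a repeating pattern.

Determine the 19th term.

-142

Reading positions in blocks of 3 reveals the pattern AAB — 2 tracks woven together.
Subsequence A: 14, 1, -12, -25, -38, -51, -64, -77, -90, -103 — subtracting 13 each time.
Subsequence B: 39, 50, 61, 72, 83 — arithmetic, step +11.
Term 19 comes from subsequence A (its 13th entry): -142.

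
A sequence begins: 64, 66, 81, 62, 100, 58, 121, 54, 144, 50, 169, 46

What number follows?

196

Positions 1, 3, 5, … form one subsequence and positions 2, 4, 6, … form another.
Track A: 64, 81, 100, 121, 144, 169 — perfect squares starting at 8².
Track B: 66, 62, 58, 54, 50, 46 — arithmetic with common difference −4.
Term 13 comes from track A (its 7th entry): 196.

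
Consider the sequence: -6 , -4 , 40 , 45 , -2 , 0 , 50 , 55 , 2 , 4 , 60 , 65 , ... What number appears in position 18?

12

The slot pattern repeats as AABB (period 4), so there are 2 interleaved tracks.
Subsequence A: -6, -4, -2, 0, 2, 4 — linear: a_n = -8 + 2·n.
Subsequence B: 40, 45, 50, 55, 60, 65 — adding 5 each time.
The 18th slot belongs to subsequence A; its 10th term is 12.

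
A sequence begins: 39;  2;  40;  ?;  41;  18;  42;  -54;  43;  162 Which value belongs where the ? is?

Positions 1, 3, 5, … form one subsequence and positions 2, 4, 6, … form another.
Track A: 39, 40, 41, 42, 43 (arithmetic with common difference +1).
Track B: 2, ?, 18, -54, 162 (geometric, ×-3 each step).
So the missing entry in track B is -6.

-6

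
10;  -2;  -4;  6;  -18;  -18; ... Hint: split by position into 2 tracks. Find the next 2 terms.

Taking every 2nd term gives 2 separate tracks.
Track A: 10, -4, -18. Subtracting 14 each time.
Track B: -2, 6, -18. Multiplying by -3 each time.
Position 7 falls in track A as its term 4, giving -32.
Position 8 falls in track B as its term 4, giving 54.

-32, 54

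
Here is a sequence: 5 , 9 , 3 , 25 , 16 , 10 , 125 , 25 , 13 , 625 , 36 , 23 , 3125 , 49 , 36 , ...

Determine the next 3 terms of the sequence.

15625, 64, 59

The terms cycle through 3 interleaved subsequences.
Subsequence A is 5, 25, 125, 625, 3125, which is successive powers of 5.
Subsequence B is 9, 16, 25, 36, 49, which is consecutive squares n² from n = 3.
Subsequence C is 3, 10, 13, 23, 36, which is a Fibonacci-like recurrence a_n = a_{n-1} + a_{n-2}.
Term 16 comes from subsequence A (its 6th entry): 15625.
The 17th slot belongs to subsequence B; its 6th term is 64.
Term 18 comes from subsequence C (its 6th entry): 59.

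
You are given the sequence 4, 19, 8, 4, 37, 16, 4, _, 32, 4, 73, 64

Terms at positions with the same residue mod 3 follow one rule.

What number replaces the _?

Taking every 3rd term gives 3 separate tracks.
Track A = 4, 4, 4, 4: always 4.
Track B = 19, 37, ?, 73: adding 18 each time.
Track C = 8, 16, 32, 64: powers of 2.
Filling track B at index 3 by its rule yields 55.

55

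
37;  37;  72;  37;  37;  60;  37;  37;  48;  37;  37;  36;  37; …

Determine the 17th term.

37

Positions follow the repeating pattern AAB; grouping by letter gives 2 tracks.
Stream A: 37, 37, 37, 37, 37, 37, 37, 37, 37. Constant 37.
Stream B: 72, 60, 48, 36. Arithmetic, step −12.
Term 17 comes from stream A (its 12th entry): 37.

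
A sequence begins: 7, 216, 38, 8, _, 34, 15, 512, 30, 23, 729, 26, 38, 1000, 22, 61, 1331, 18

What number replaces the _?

Read the sequence 3 terms at a time; column i is its own pattern.
Stream A: 7, 8, 15, 23, 38, 61 — each term equals the sum of the previous two.
Stream B: 216, ?, 512, 729, 1000, 1331 — the cubes 6³, 7³, 8³, ….
Stream C: 38, 34, 30, 26, 22, 18 — arithmetic with common difference −4.
So the missing entry in stream B is 343.

343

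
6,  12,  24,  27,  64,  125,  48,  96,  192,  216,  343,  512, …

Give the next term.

The slot pattern repeats as AAABBB (period 6), so there are 2 interleaved tracks.
Subsequence A is 6, 12, 24, 48, 96, 192, which is geometric, ×2 each step.
Subsequence B is 27, 64, 125, 216, 343, 512, which is the cubes 3³, 4³, 5³, ….
Position 13 → subsequence A, term 7 = 384.

384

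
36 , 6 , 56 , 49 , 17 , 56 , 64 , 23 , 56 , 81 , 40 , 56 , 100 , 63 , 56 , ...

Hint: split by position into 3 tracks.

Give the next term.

121

Taking every 3rd term gives 3 separate tracks.
Track A: 36, 49, 64, 81, 100 — consecutive squares n² from n = 6.
Track B: 6, 17, 23, 40, 63 — each term equals the sum of the previous two.
Track C: 56, 56, 56, 56, 56 — the constant sequence 56.
Position 16 falls in track A as its term 6, giving 121.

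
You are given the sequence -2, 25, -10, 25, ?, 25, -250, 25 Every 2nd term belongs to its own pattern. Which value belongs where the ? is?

-50

Split by position mod 2 into 2 tracks.
Subsequence A = -2, -10, ?, -250: geometric, ×5 each step.
Subsequence B = 25, 25, 25, 25: the constant sequence 25.
Subsequence A's pattern makes the blank -50.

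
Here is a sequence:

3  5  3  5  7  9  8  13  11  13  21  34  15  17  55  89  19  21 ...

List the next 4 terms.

The slot pattern repeats as AABB (period 4), so there are 2 interleaved tracks.
Track A = 3, 5, 7, 9, 11, 13, 15, 17, 19, 21: linear: a_n = 1 + 2·n.
Track B = 3, 5, 8, 13, 21, 34, 55, 89: Fibonacci-style (each term is the sum of the two before it).
Position 19 → track B, term 9 = 144.
Position 20 falls in track B as its term 10, giving 233.
The 21st slot belongs to track A; its 11th term is 23.
Position 22 falls in track A as its term 12, giving 25.

144, 233, 23, 25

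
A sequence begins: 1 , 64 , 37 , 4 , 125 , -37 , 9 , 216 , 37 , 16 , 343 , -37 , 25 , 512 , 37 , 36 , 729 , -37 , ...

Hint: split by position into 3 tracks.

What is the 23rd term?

1331

Taking every 3rd term gives 3 separate tracks.
Track A is 1, 4, 9, 16, 25, 36, which is consecutive squares n² from n = 1.
Track B is 64, 125, 216, 343, 512, 729, which is the cubes 4³, 5³, 6³, ….
Track C is 37, -37, 37, -37, 37, -37, which is alternating ±37.
The 23rd slot belongs to track B; its 8th term is 1331.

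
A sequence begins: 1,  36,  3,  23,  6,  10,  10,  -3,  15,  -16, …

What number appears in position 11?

21

Odd-indexed and even-indexed terms follow separate rules.
Subsequence A is 1, 3, 6, 10, 15, which is triangular numbers n(n+1)/2 for n = 1, 2, ….
Subsequence B is 36, 23, 10, -3, -16, which is subtracting 13 each time.
Term 11 comes from subsequence A (its 6th entry): 21.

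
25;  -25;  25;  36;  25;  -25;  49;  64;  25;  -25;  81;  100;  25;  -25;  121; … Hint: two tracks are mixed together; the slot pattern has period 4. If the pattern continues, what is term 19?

169

Reading positions in blocks of 4 reveals the pattern AABB — 2 tracks woven together.
Track A: 25, -25, 25, -25, 25, -25, 25, -25 (oscillating between 25 and -25).
Track B: 25, 36, 49, 64, 81, 100, 121 (the squares 5², 6², 7², …).
Position 19 → track B, term 9 = 169.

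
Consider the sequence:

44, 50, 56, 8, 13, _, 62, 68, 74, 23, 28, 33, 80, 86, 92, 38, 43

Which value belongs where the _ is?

Reading positions in blocks of 6 reveals the pattern AAABBB — 2 tracks woven together.
Track A: 44, 50, 56, 62, 68, 74, 80, 86, 92 — linear: a_n = 38 + 6·n.
Track B: 8, 13, ?, 23, 28, 33, 38, 43 — arithmetic, step +5.
Filling track B at index 3 by its rule yields 18.

18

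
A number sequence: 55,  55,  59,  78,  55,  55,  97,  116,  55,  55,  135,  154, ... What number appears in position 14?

55

Positions follow the repeating pattern AABB; grouping by letter gives 2 tracks.
Stream A: 55, 55, 55, 55, 55, 55 — the constant sequence 55.
Stream B: 59, 78, 97, 116, 135, 154 — arithmetic, step +19.
Position 14 falls in stream A as its term 8, giving 55.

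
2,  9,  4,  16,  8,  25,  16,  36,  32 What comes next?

49

Odd-indexed and even-indexed terms follow separate rules.
Track A: 2, 4, 8, 16, 32 — powers 2^1, 2^2, 2^3, ….
Track B: 9, 16, 25, 36 — consecutive squares n² from n = 3.
Position 10 falls in track B as its term 5, giving 49.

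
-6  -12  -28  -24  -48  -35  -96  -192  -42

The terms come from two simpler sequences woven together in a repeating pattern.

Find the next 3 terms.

-384, -768, -49

Positions follow the repeating pattern AAB; grouping by letter gives 2 tracks.
Track A = -6, -12, -24, -48, -96, -192: geometric with ratio 2.
Track B = -28, -35, -42: arithmetic with common difference −7.
Term 10 comes from track A (its 7th entry): -384.
Position 11 falls in track A as its term 8, giving -768.
Position 12 → track B, term 4 = -49.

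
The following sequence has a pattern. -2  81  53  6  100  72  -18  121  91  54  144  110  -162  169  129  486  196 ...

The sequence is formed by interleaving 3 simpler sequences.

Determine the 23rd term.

256

Split by position mod 3: positions 1, 4, 7, … form one track, and each other residue class forms its own.
Track A is -2, 6, -18, 54, -162, 486, which is geometric, ×-3 each step.
Track B is 81, 100, 121, 144, 169, 196, which is the squares 9², 10², 11², ….
Track C is 53, 72, 91, 110, 129, which is arithmetic with common difference +19.
Term 23 comes from track B (its 8th entry): 256.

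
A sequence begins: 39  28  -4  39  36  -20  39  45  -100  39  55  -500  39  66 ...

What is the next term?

Split by position mod 3 into 3 tracks.
Track A is 39, 39, 39, 39, 39, which is constant 39.
Track B is 28, 36, 45, 55, 66, which is the triangular numbers T_7, T_8, ….
Track C is -4, -20, -100, -500, which is geometric with ratio 5.
Position 15 falls in track C as its term 5, giving -2500.

-2500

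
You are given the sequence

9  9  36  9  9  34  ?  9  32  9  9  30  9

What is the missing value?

Reading positions in blocks of 3 reveals the pattern AAB — 2 tracks woven together.
Subsequence A: 9, 9, 9, 9, ?, 9, 9, 9, 9 — constant 9.
Subsequence B: 36, 34, 32, 30 — linear: a_n = 38 − 2·n.
The gap is subsequence A's term 5; the rule gives 9.

9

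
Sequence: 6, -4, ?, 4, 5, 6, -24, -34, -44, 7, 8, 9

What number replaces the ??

The slot pattern repeats as AAABBB (period 6), so there are 2 interleaved tracks.
Track A = 6, -4, ?, -24, -34, -44: linear: a_n = 16 − 10·n.
Track B = 4, 5, 6, 7, 8, 9: adding 1 each time.
The gap is track A's term 3; the rule gives -14.

-14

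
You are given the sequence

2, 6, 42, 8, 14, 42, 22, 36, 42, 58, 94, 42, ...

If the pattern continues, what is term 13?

The slot pattern repeats as AAB (period 3), so there are 2 interleaved tracks.
Track A = 2, 6, 8, 14, 22, 36, 58, 94: each term equals the sum of the previous two.
Track B = 42, 42, 42, 42: the constant sequence 42.
Position 13 falls in track A as its term 9, giving 152.

152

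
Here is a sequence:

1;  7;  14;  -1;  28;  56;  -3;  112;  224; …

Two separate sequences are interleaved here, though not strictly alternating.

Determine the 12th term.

Positions follow the repeating pattern ABB; grouping by letter gives 2 tracks.
Stream A is 1, -1, -3, which is subtracting 2 each time.
Stream B is 7, 14, 28, 56, 112, 224, which is a geometric progression (common ratio 2).
Position 12 → stream B, term 8 = 896.

896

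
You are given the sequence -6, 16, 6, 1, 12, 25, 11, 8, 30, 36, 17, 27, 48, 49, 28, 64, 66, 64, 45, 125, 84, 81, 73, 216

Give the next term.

Split by position mod 4 into 4 tracks.
Subsequence A = -6, 12, 30, 48, 66, 84: arithmetic with common difference +18.
Subsequence B = 16, 25, 36, 49, 64, 81: the squares 4², 5², 6², ….
Subsequence C = 6, 11, 17, 28, 45, 73: each term equals the sum of the previous two.
Subsequence D = 1, 8, 27, 64, 125, 216: the cubes 1³, 2³, 3³, ….
Term 25 comes from subsequence A (its 7th entry): 102.

102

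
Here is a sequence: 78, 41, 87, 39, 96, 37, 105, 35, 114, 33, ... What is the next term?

The terms cycle through 2 interleaved subsequences.
Stream A = 78, 87, 96, 105, 114: linear: a_n = 69 + 9·n.
Stream B = 41, 39, 37, 35, 33: subtracting 2 each time.
Position 11 → stream A, term 6 = 123.

123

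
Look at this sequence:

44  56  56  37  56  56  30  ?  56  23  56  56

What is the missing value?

56

The slot pattern repeats as ABB (period 3), so there are 2 interleaved tracks.
Stream A is 44, 37, 30, 23, which is linear: a_n = 51 − 7·n.
Stream B is 56, 56, 56, 56, ?, 56, 56, 56, which is always 56.
Filling stream B at index 5 by its rule yields 56.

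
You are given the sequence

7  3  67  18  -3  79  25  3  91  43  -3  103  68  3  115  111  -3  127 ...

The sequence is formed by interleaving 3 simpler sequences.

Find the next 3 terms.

179, 3, 139

Split by position mod 3: positions 1, 4, 7, … form one track, and each other residue class forms its own.
Stream A: 7, 18, 25, 43, 68, 111 (Fibonacci-style (each term is the sum of the two before it)).
Stream B: 3, -3, 3, -3, 3, -3 (the oscillation 3·(−1)^(n+1)).
Stream C: 67, 79, 91, 103, 115, 127 (arithmetic with common difference +12).
The 19th slot belongs to stream A; its 7th term is 179.
Position 20 → stream B, term 7 = 3.
Position 21 → stream C, term 7 = 139.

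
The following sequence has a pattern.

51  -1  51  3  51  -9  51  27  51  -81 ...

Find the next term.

Positions 1, 3, 5, … form one subsequence and positions 2, 4, 6, … form another.
Stream A: 51, 51, 51, 51, 51 (always 51).
Stream B: -1, 3, -9, 27, -81 (multiplying by -3 each time).
Term 11 comes from stream A (its 6th entry): 51.

51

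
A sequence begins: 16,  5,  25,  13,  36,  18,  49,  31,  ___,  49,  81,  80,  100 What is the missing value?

64

Taking every 2nd term gives 2 separate tracks.
Stream A: 16, 25, 36, 49, ?, 81, 100 — consecutive squares n² from n = 4.
Stream B: 5, 13, 18, 31, 49, 80 — each term equals the sum of the previous two.
Stream A's pattern makes the blank 64.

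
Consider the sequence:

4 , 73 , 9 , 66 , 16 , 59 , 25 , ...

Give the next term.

52

Odd-indexed and even-indexed terms follow separate rules.
Track A: 4, 9, 16, 25. The squares 2², 3², 4², ….
Track B: 73, 66, 59. Arithmetic with common difference −7.
Position 8 → track B, term 4 = 52.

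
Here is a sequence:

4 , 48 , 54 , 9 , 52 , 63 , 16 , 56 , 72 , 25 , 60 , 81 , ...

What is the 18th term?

99

The terms cycle through 3 interleaved subsequences.
Track A is 4, 9, 16, 25, which is consecutive squares n² from n = 2.
Track B is 48, 52, 56, 60, which is linear: a_n = 44 + 4·n.
Track C is 54, 63, 72, 81, which is arithmetic with common difference +9.
The 18th slot belongs to track C; its 6th term is 99.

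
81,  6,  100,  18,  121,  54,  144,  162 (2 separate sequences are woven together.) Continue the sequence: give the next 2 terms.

169, 486

Odd-indexed and even-indexed terms follow separate rules.
Track A: 81, 100, 121, 144 (perfect squares starting at 9²).
Track B: 6, 18, 54, 162 (multiplying by 3 each time).
Term 9 comes from track A (its 5th entry): 169.
Position 10 → track B, term 5 = 486.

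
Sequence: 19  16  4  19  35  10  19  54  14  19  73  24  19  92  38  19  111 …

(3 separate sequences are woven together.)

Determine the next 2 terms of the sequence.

Split by position mod 3 into 3 tracks.
Stream A: 19, 19, 19, 19, 19, 19. The constant sequence 19.
Stream B: 16, 35, 54, 73, 92, 111. Arithmetic, step +19.
Stream C: 4, 10, 14, 24, 38. A Fibonacci-like recurrence a_n = a_{n-1} + a_{n-2}.
The 18th slot belongs to stream C; its 6th term is 62.
Position 19 falls in stream A as its term 7, giving 19.

62, 19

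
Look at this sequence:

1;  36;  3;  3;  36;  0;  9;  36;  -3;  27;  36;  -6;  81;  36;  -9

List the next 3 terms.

243, 36, -12

Taking every 3rd term gives 3 separate tracks.
Subsequence A = 1, 3, 9, 27, 81: powers 3^0, 3^1, 3^2, ….
Subsequence B = 36, 36, 36, 36, 36: constant 36.
Subsequence C = 3, 0, -3, -6, -9: arithmetic with common difference −3.
Term 16 comes from subsequence A (its 6th entry): 243.
Position 17 → subsequence B, term 6 = 36.
Term 18 comes from subsequence C (its 6th entry): -12.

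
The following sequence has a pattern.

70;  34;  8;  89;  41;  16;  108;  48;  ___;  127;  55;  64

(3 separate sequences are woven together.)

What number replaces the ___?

Split by position mod 3 into 3 tracks.
Track A is 70, 89, 108, 127, which is linear: a_n = 51 + 19·n.
Track B is 34, 41, 48, 55, which is arithmetic, step +7.
Track C is 8, 16, ?, 64, which is powers 2^3, 2^4, 2^5, ….
Track C's pattern makes the blank 32.

32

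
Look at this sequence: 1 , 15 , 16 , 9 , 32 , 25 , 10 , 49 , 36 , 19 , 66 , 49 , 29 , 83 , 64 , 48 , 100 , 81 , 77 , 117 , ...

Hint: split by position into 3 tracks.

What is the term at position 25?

Split by position mod 3: positions 1, 4, 7, … form one track, and each other residue class forms its own.
Stream A: 1, 9, 10, 19, 29, 48, 77 — a Fibonacci-like recurrence a_n = a_{n-1} + a_{n-2}.
Stream B: 15, 32, 49, 66, 83, 100, 117 — arithmetic, step +17.
Stream C: 16, 25, 36, 49, 64, 81 — consecutive squares n² from n = 4.
Position 25 → stream A, term 9 = 202.

202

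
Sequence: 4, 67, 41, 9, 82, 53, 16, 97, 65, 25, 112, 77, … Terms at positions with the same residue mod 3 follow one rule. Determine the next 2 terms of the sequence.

36, 127

Read the sequence 3 terms at a time; column i is its own pattern.
Subsequence A is 4, 9, 16, 25, which is the squares 2², 3², 4², ….
Subsequence B is 67, 82, 97, 112, which is linear: a_n = 52 + 15·n.
Subsequence C is 41, 53, 65, 77, which is linear: a_n = 29 + 12·n.
The 13th slot belongs to subsequence A; its 5th term is 36.
Position 14 falls in subsequence B as its term 5, giving 127.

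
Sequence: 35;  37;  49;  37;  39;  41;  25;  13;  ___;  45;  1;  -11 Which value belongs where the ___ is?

Reading positions in blocks of 4 reveals the pattern AABB — 2 tracks woven together.
Stream A: 35, 37, 39, 41, ?, 45 — arithmetic with common difference +2.
Stream B: 49, 37, 25, 13, 1, -11 — linear: a_n = 61 − 12·n.
The gap is stream A's term 5; the rule gives 43.

43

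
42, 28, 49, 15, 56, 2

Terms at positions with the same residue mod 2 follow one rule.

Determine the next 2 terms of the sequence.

63, -11

The terms cycle through 2 interleaved subsequences.
Stream A = 42, 49, 56: arithmetic with common difference +7.
Stream B = 28, 15, 2: subtracting 13 each time.
Term 7 comes from stream A (its 4th entry): 63.
The 8th slot belongs to stream B; its 4th term is -11.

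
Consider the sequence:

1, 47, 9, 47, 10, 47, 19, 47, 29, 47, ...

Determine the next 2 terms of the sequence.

48, 47

Split by position mod 2 into 2 tracks.
Subsequence A = 1, 9, 10, 19, 29: Fibonacci-style (each term is the sum of the two before it).
Subsequence B = 47, 47, 47, 47, 47: always 47.
Term 11 comes from subsequence A (its 6th entry): 48.
Position 12 → subsequence B, term 6 = 47.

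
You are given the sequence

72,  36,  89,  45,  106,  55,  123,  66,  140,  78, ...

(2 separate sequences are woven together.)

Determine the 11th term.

157

The terms cycle through 2 interleaved subsequences.
Track A = 72, 89, 106, 123, 140: adding 17 each time.
Track B = 36, 45, 55, 66, 78: triangular numbers n(n+1)/2 for n = 8, 9, ….
Position 11 falls in track A as its term 6, giving 157.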